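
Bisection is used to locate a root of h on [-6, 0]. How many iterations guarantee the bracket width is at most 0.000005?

Width after n steps is 6/2^n. Need 2^n ≥ 6/0.000005 = 1200000.
2^20 = 1048576 < 1200000 ≤ 2^21 = 2097152, so n = 21.

21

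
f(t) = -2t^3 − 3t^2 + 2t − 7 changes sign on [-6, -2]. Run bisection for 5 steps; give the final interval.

[-2.5, -2.375]

t = -4 gives f = 65, positive; keep [-4, -2]
t = -3 gives f = 14, positive; keep [-3, -2]
t = -2.5 gives f = 0.5, positive; keep [-2.5, -2]
t = -2.25 gives f = -3.9062, negative; keep [-2.5, -2.25]
t = -2.375 gives f = -1.8789, negative; keep [-2.5, -2.375]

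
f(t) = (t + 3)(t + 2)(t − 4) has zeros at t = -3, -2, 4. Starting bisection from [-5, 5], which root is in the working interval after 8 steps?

4

midpoint 0: f = -24 < 0 → [0, 5]
midpoint 2.5: f = -37.125 < 0 → [2.5, 5]
midpoint 3.75: f = -9.703125 < 0 → [3.75, 5]
midpoint 4.375: f = 17.6309 > 0 → [3.75, 4.375]
midpoint 4.0625: f = 2.676 > 0 → [3.75, 4.0625]
midpoint 3.90625: f = -3.8241 < 0 → [3.90625, 4.0625]
midpoint 3.984375: f = -0.6531 < 0 → [3.984375, 4.0625]
midpoint 4.0234375: f = 0.9915 > 0 → [3.984375, 4.0234375]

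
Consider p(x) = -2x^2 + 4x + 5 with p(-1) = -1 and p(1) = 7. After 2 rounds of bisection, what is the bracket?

[-1, -0.5]

p(0) = 5 > 0, so the root lies in [-1, 0]
p(-0.5) = 2.5 > 0, so the root lies in [-1, -0.5]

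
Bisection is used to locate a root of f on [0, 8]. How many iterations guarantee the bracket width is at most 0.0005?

14

Width after n steps is 8/2^n. Need 2^n ≥ 8/0.0005 = 16000.
2^13 = 8192 < 16000 ≤ 2^14 = 16384, so n = 14.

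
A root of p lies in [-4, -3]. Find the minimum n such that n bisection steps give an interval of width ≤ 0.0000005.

21

Width after n steps is 1/2^n. Need 2^n ≥ 1/0.0000005 = 2000000.
2^20 = 1048576 < 2000000 ≤ 2^21 = 2097152, so n = 21.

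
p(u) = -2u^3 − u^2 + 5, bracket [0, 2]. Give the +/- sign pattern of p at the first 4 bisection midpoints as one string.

+--+

p(1) = 2 > 0, so the root lies in [1, 2]
p(1.5) = -4 < 0, so the root lies in [1, 1.5]
p(1.25) = -0.46875 < 0, so the root lies in [1, 1.25]
p(1.125) = 0.8867 > 0, so the root lies in [1.125, 1.25]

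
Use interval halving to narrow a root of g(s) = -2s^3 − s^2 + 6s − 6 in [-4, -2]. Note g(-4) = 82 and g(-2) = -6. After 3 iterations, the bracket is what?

midpoint -3: g = 21 > 0 → [-3, -2]
midpoint -2.5: g = 4 > 0 → [-2.5, -2]
midpoint -2.25: g = -1.78125 < 0 → [-2.5, -2.25]

[-2.5, -2.25]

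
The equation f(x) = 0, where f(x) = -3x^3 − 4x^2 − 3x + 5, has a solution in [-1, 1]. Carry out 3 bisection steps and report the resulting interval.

[0.5, 0.75]

m = 0, f(m) = 5 (+); new bracket [0, 1]
m = 0.5, f(m) = 2.125 (+); new bracket [0.5, 1]
m = 0.75, f(m) = -0.765625 (−); new bracket [0.5, 0.75]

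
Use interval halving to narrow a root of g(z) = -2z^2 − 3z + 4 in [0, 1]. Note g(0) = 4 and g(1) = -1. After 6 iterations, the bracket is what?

z = 0.5 gives g = 2, positive; keep [0.5, 1]
z = 0.75 gives g = 0.625, positive; keep [0.75, 1]
z = 0.875 gives g = -0.15625, negative; keep [0.75, 0.875]
z = 0.8125 gives g = 0.2422, positive; keep [0.8125, 0.875]
z = 0.84375 gives g = 0.0449, positive; keep [0.84375, 0.875]
z = 0.859375 gives g = -0.0552, negative; keep [0.84375, 0.859375]

[0.84375, 0.859375]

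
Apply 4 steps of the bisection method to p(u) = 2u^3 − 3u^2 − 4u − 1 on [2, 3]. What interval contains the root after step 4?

[2.375, 2.4375]

m = 2.5, p(m) = 1.5 (+); new bracket [2, 2.5]
m = 2.25, p(m) = -2.40625 (−); new bracket [2.25, 2.5]
m = 2.375, p(m) = -0.628906 (−); new bracket [2.375, 2.5]
m = 2.4375, p(m) = 0.3901 (+); new bracket [2.375, 2.4375]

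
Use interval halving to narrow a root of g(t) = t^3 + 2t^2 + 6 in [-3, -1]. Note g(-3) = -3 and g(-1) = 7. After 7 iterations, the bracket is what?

[-2.78125, -2.765625]

g(-2) = 6 > 0, so the root lies in [-3, -2]
g(-2.5) = 2.875 > 0, so the root lies in [-3, -2.5]
g(-2.75) = 0.328125 > 0, so the root lies in [-3, -2.75]
g(-2.875) = -1.2324 < 0, so the root lies in [-2.875, -2.75]
g(-2.8125) = -0.427 < 0, so the root lies in [-2.8125, -2.75]
g(-2.78125) = -0.0432 < 0, so the root lies in [-2.78125, -2.75]
g(-2.765625) = 0.144 > 0, so the root lies in [-2.78125, -2.765625]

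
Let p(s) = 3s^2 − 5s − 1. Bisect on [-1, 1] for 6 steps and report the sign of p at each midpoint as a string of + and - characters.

-++-+-

p(0) = -1 < 0, so the root lies in [-1, 0]
p(-0.5) = 2.25 > 0, so the root lies in [-0.5, 0]
p(-0.25) = 0.4375 > 0, so the root lies in [-0.25, 0]
p(-0.125) = -0.3281 < 0, so the root lies in [-0.25, -0.125]
p(-0.1875) = 0.043 > 0, so the root lies in [-0.1875, -0.125]
p(-0.15625) = -0.1455 < 0, so the root lies in [-0.1875, -0.15625]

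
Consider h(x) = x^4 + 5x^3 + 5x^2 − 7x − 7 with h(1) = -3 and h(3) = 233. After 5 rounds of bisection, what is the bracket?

x = 2 gives h = 55, positive; keep [1, 2]
x = 1.5 gives h = 15.6875, positive; keep [1, 1.5]
x = 1.25 gives h = 4.269531, positive; keep [1, 1.25]
x = 1.125 gives h = 0.1741, positive; keep [1, 1.125]
x = 1.0625 gives h = -1.5212, negative; keep [1.0625, 1.125]

[1.0625, 1.125]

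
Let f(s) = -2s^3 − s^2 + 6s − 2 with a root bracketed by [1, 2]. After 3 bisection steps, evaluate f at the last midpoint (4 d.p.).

-0.8398

m = 1.5, f(m) = -2 (−); new bracket [1, 1.5]
m = 1.25, f(m) = 0.03125 (+); new bracket [1.25, 1.5]
m = 1.375, f(m) = -0.839844 (−); new bracket [1.25, 1.375]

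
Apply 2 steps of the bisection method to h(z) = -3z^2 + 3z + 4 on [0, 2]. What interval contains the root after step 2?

[1.5, 2]

m = 1, h(m) = 4 (+); new bracket [1, 2]
m = 1.5, h(m) = 1.75 (+); new bracket [1.5, 2]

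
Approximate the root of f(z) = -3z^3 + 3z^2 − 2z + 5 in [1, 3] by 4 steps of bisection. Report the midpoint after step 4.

1.375

z = 2 gives f = -11, negative; keep [1, 2]
z = 1.5 gives f = -1.375, negative; keep [1, 1.5]
z = 1.25 gives f = 1.328125, positive; keep [1.25, 1.5]
z = 1.375 gives f = 0.123, positive; keep [1.375, 1.5]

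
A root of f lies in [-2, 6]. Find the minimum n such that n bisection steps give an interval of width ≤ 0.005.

11

Width after n steps is 8/2^n. Need 2^n ≥ 8/0.005 = 1600.
2^10 = 1024 < 1600 ≤ 2^11 = 2048, so n = 11.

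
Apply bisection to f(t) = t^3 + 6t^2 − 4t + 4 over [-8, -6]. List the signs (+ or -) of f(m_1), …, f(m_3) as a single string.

f(-7) = -17 < 0, so the root lies in [-7, -6]
f(-6.5) = 8.875 > 0, so the root lies in [-7, -6.5]
f(-6.75) = -3.171875 < 0, so the root lies in [-6.75, -6.5]

-+-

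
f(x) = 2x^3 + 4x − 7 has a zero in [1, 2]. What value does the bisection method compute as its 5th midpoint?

x = 1.5 gives f = 5.75, positive; keep [1, 1.5]
x = 1.25 gives f = 1.90625, positive; keep [1, 1.25]
x = 1.125 gives f = 0.347656, positive; keep [1, 1.125]
x = 1.0625 gives f = -0.3511, negative; keep [1.0625, 1.125]
x = 1.09375 gives f = -0.0081, negative; keep [1.09375, 1.125]

1.09375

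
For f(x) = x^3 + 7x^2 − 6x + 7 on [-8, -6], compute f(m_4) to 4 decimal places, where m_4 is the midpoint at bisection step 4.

-0.0137

f(-7) = 49 > 0, so the root lies in [-8, -7]
f(-7.5) = 23.875 > 0, so the root lies in [-8, -7.5]
f(-7.75) = 8.453125 > 0, so the root lies in [-8, -7.75]
f(-7.875) = -0.0137 < 0, so the root lies in [-7.875, -7.75]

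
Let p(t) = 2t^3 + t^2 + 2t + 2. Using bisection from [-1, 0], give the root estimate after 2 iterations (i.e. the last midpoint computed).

midpoint -0.5: p = 1 > 0 → [-1, -0.5]
midpoint -0.75: p = 0.21875 > 0 → [-1, -0.75]

-0.75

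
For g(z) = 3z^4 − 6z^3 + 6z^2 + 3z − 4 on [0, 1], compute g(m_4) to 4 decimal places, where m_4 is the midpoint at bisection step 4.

-0.3811

z = 0.5 gives g = -1.5625, negative; keep [0.5, 1]
z = 0.75 gives g = 0.042969, positive; keep [0.5, 0.75]
z = 0.625 gives g = -0.78833, negative; keep [0.625, 0.75]
z = 0.6875 gives g = -0.3811, negative; keep [0.6875, 0.75]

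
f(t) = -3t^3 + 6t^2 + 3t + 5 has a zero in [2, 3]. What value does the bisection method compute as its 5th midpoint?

2.59375

f(2.5) = 3.125 > 0, so the root lies in [2.5, 3]
f(2.75) = -3.765625 < 0, so the root lies in [2.5, 2.75]
f(2.625) = -0.044922 < 0, so the root lies in [2.5, 2.625]
f(2.5625) = 1.6067 > 0, so the root lies in [2.5625, 2.625]
f(2.59375) = 0.7978 > 0, so the root lies in [2.59375, 2.625]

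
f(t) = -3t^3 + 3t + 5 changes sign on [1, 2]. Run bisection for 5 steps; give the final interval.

m = 1.5, f(m) = -0.625 (−); new bracket [1, 1.5]
m = 1.25, f(m) = 2.890625 (+); new bracket [1.25, 1.5]
m = 1.375, f(m) = 1.326172 (+); new bracket [1.375, 1.5]
m = 1.4375, f(m) = 0.4011 (+); new bracket [1.4375, 1.5]
m = 1.46875, f(m) = -0.099 (−); new bracket [1.4375, 1.46875]

[1.4375, 1.46875]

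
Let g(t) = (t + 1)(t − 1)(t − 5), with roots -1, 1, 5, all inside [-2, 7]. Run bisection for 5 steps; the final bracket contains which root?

midpoint 2.5: g = -13.125 < 0 → [2.5, 7]
midpoint 4.75: g = -5.390625 < 0 → [4.75, 7]
midpoint 5.875: g = 29.326172 > 0 → [4.75, 5.875]
midpoint 5.3125: g = 8.5071 > 0 → [4.75, 5.3125]
midpoint 5.03125: g = 0.7598 > 0 → [4.75, 5.03125]

5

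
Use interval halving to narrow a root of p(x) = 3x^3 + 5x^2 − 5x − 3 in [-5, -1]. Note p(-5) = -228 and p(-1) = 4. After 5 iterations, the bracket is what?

[-2.25, -2.125]

midpoint -3: p = -24 < 0 → [-3, -1]
midpoint -2: p = 3 > 0 → [-3, -2]
midpoint -2.5: p = -6.125 < 0 → [-2.5, -2]
midpoint -2.25: p = -0.6094 < 0 → [-2.25, -2]
midpoint -2.125: p = 1.416 > 0 → [-2.25, -2.125]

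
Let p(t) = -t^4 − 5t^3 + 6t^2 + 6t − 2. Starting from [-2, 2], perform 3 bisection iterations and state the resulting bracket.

[-1, -0.5]

m = 0, p(m) = -2 (−); new bracket [-2, 0]
m = -1, p(m) = 2 (+); new bracket [-1, 0]
m = -0.5, p(m) = -2.9375 (−); new bracket [-1, -0.5]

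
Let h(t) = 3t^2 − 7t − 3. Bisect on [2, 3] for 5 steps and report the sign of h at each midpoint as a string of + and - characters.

-+--+

t = 2.5 gives h = -1.75, negative; keep [2.5, 3]
t = 2.75 gives h = 0.4375, positive; keep [2.5, 2.75]
t = 2.625 gives h = -0.703125, negative; keep [2.625, 2.75]
t = 2.6875 gives h = -0.1445, negative; keep [2.6875, 2.75]
t = 2.71875 gives h = 0.1436, positive; keep [2.6875, 2.71875]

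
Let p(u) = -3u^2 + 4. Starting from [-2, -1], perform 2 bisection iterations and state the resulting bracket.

[-1.25, -1]

midpoint -1.5: p = -2.75 < 0 → [-1.5, -1]
midpoint -1.25: p = -0.6875 < 0 → [-1.25, -1]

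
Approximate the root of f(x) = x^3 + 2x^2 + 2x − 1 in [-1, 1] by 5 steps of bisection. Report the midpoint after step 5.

midpoint 0: f = -1 < 0 → [0, 1]
midpoint 0.5: f = 0.625 > 0 → [0, 0.5]
midpoint 0.25: f = -0.359375 < 0 → [0.25, 0.5]
midpoint 0.375: f = 0.084 > 0 → [0.25, 0.375]
midpoint 0.3125: f = -0.1492 < 0 → [0.3125, 0.375]

0.3125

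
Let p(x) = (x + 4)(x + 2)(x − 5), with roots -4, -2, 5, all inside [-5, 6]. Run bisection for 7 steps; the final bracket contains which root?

5

midpoint 0.5: p = -50.625 < 0 → [0.5, 6]
midpoint 3.25: p = -66.609375 < 0 → [3.25, 6]
midpoint 4.625: p = -21.427734 < 0 → [4.625, 6]
midpoint 5.3125: p = 21.2805 > 0 → [4.625, 5.3125]
midpoint 4.96875: p = -1.9532 < 0 → [4.96875, 5.3125]
midpoint 5.140625: p = 9.1786 > 0 → [4.96875, 5.140625]
midpoint 5.0546875: p = 3.4933 > 0 → [4.96875, 5.0546875]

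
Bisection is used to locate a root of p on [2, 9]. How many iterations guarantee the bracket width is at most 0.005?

Width after n steps is 7/2^n. Need 2^n ≥ 7/0.005 = 1400.
2^10 = 1024 < 1400 ≤ 2^11 = 2048, so n = 11.

11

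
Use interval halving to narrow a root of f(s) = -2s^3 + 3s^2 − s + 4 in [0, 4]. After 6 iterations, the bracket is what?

f(2) = -2 < 0, so the root lies in [0, 2]
f(1) = 4 > 0, so the root lies in [1, 2]
f(1.5) = 2.5 > 0, so the root lies in [1.5, 2]
f(1.75) = 0.7188 > 0, so the root lies in [1.75, 2]
f(1.875) = -0.5117 < 0, so the root lies in [1.75, 1.875]
f(1.8125) = 0.1343 > 0, so the root lies in [1.8125, 1.875]

[1.8125, 1.875]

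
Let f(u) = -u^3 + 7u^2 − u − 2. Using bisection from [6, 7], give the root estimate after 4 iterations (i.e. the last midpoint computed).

f(6.5) = 12.625 > 0, so the root lies in [6.5, 7]
f(6.75) = 2.640625 > 0, so the root lies in [6.75, 7]
f(6.875) = -2.966797 < 0, so the root lies in [6.75, 6.875]
f(6.8125) = -0.1106 < 0, so the root lies in [6.75, 6.8125]

6.8125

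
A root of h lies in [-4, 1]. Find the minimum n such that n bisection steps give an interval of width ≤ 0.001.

Width after n steps is 5/2^n. Need 2^n ≥ 5/0.001 = 5000.
2^12 = 4096 < 5000 ≤ 2^13 = 8192, so n = 13.

13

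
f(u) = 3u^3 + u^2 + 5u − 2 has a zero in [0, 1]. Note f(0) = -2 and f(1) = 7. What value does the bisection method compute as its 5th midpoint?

0.34375

f(0.5) = 1.125 > 0, so the root lies in [0, 0.5]
f(0.25) = -0.640625 < 0, so the root lies in [0.25, 0.5]
f(0.375) = 0.173828 > 0, so the root lies in [0.25, 0.375]
f(0.3125) = -0.2483 < 0, so the root lies in [0.3125, 0.375]
f(0.34375) = -0.0412 < 0, so the root lies in [0.34375, 0.375]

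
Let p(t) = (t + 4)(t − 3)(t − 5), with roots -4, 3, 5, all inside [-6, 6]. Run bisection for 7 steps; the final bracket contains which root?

-4

m = 0, p(m) = 60 (+); new bracket [-6, 0]
m = -3, p(m) = 48 (+); new bracket [-6, -3]
m = -4.5, p(m) = -35.625 (−); new bracket [-4.5, -3]
m = -3.75, p(m) = 14.7656 (+); new bracket [-4.5, -3.75]
m = -4.125, p(m) = -8.127 (−); new bracket [-4.125, -3.75]
m = -3.9375, p(m) = 3.8752 (+); new bracket [-4.125, -3.9375]
m = -4.03125, p(m) = -1.9844 (−); new bracket [-4.03125, -3.9375]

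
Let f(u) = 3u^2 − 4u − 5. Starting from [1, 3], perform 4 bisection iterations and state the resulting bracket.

u = 2 gives f = -1, negative; keep [2, 3]
u = 2.5 gives f = 3.75, positive; keep [2, 2.5]
u = 2.25 gives f = 1.1875, positive; keep [2, 2.25]
u = 2.125 gives f = 0.0469, positive; keep [2, 2.125]

[2, 2.125]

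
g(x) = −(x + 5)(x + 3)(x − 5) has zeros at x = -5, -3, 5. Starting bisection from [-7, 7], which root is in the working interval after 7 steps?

m = 0, g(m) = 75 (+); new bracket [0, 7]
m = 3.5, g(m) = 82.875 (+); new bracket [3.5, 7]
m = 5.25, g(m) = -21.140625 (−); new bracket [3.5, 5.25]
m = 4.375, g(m) = 43.2129 (+); new bracket [4.375, 5.25]
m = 4.8125, g(m) = 14.3738 (+); new bracket [4.8125, 5.25]
m = 5.03125, g(m) = -2.5176 (−); new bracket [4.8125, 5.03125]
m = 4.921875, g(m) = 6.1406 (+); new bracket [4.921875, 5.03125]

5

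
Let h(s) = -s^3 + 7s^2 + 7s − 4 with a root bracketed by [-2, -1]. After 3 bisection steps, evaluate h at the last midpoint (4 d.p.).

-1.5918

m = -1.5, h(m) = 4.625 (+); new bracket [-1.5, -1]
m = -1.25, h(m) = 0.140625 (+); new bracket [-1.25, -1]
m = -1.125, h(m) = -1.591797 (−); new bracket [-1.25, -1.125]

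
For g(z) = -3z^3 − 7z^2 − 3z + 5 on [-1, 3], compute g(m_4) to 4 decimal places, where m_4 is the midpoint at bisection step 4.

-2.4531

midpoint 1: g = -8 < 0 → [-1, 1]
midpoint 0: g = 5 > 0 → [0, 1]
midpoint 0.5: g = 1.375 > 0 → [0.5, 1]
midpoint 0.75: g = -2.4531 < 0 → [0.5, 0.75]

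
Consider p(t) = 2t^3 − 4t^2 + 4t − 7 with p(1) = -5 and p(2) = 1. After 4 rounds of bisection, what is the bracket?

[1.875, 1.9375]

p(1.5) = -3.25 < 0, so the root lies in [1.5, 2]
p(1.75) = -1.53125 < 0, so the root lies in [1.75, 2]
p(1.875) = -0.378906 < 0, so the root lies in [1.875, 2]
p(1.9375) = 0.2808 > 0, so the root lies in [1.875, 1.9375]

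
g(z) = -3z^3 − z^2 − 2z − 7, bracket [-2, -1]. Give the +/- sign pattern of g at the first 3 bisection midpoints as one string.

+-+

z = -1.5 gives g = 3.875, positive; keep [-1.5, -1]
z = -1.25 gives g = -0.203125, negative; keep [-1.5, -1.25]
z = -1.375 gives g = 1.658203, positive; keep [-1.375, -1.25]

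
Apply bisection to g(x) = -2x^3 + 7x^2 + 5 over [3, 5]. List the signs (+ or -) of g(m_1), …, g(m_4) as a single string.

-+-+

x = 4 gives g = -11, negative; keep [3, 4]
x = 3.5 gives g = 5, positive; keep [3.5, 4]
x = 3.75 gives g = -2.03125, negative; keep [3.5, 3.75]
x = 3.625 gives g = 1.7148, positive; keep [3.625, 3.75]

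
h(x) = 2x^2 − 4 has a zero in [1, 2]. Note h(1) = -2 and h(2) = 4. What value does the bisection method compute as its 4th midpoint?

1.4375

m = 1.5, h(m) = 0.5 (+); new bracket [1, 1.5]
m = 1.25, h(m) = -0.875 (−); new bracket [1.25, 1.5]
m = 1.375, h(m) = -0.21875 (−); new bracket [1.375, 1.5]
m = 1.4375, h(m) = 0.1328 (+); new bracket [1.375, 1.4375]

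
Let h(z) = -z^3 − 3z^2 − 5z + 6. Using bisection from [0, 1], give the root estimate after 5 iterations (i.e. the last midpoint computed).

m = 0.5, h(m) = 2.625 (+); new bracket [0.5, 1]
m = 0.75, h(m) = 0.140625 (+); new bracket [0.75, 1]
m = 0.875, h(m) = -1.341797 (−); new bracket [0.75, 0.875]
m = 0.8125, h(m) = -0.5793 (−); new bracket [0.75, 0.8125]
m = 0.78125, h(m) = -0.2141 (−); new bracket [0.75, 0.78125]

0.78125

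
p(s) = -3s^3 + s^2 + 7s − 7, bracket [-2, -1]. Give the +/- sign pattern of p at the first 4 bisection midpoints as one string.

--++

m = -1.5, p(m) = -5.125 (−); new bracket [-2, -1.5]
m = -1.75, p(m) = -0.109375 (−); new bracket [-2, -1.75]
m = -1.875, p(m) = 3.166016 (+); new bracket [-1.875, -1.75]
m = -1.8125, p(m) = 1.4607 (+); new bracket [-1.8125, -1.75]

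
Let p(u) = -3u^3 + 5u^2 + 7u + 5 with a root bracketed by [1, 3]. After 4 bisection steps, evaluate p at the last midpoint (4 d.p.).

3.5645

midpoint 2: p = 15 > 0 → [2, 3]
midpoint 2.5: p = 6.875 > 0 → [2.5, 3]
midpoint 2.75: p = -0.328125 < 0 → [2.5, 2.75]
midpoint 2.625: p = 3.5645 > 0 → [2.625, 2.75]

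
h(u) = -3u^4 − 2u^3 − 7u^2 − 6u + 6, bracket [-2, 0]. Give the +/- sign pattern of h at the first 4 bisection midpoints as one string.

midpoint -1: h = 4 > 0 → [-2, -1]
midpoint -1.5: h = -9.1875 < 0 → [-1.5, -1]
midpoint -1.25: h = -0.855469 < 0 → [-1.25, -1]
midpoint -1.125: h = 1.9329 > 0 → [-1.25, -1.125]

+--+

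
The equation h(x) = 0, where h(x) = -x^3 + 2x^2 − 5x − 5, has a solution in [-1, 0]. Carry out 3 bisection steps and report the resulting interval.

[-0.75, -0.625]

m = -0.5, h(m) = -1.875 (−); new bracket [-1, -0.5]
m = -0.75, h(m) = 0.296875 (+); new bracket [-0.75, -0.5]
m = -0.625, h(m) = -0.849609 (−); new bracket [-0.75, -0.625]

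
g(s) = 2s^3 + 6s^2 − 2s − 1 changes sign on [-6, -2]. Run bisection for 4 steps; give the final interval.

g(-4) = -25 < 0, so the root lies in [-4, -2]
g(-3) = 5 > 0, so the root lies in [-4, -3]
g(-3.5) = -6.25 < 0, so the root lies in [-3.5, -3]
g(-3.25) = 0.2188 > 0, so the root lies in [-3.5, -3.25]

[-3.5, -3.25]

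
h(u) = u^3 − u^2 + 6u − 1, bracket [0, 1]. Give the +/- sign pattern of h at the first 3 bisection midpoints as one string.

++-

m = 0.5, h(m) = 1.875 (+); new bracket [0, 0.5]
m = 0.25, h(m) = 0.453125 (+); new bracket [0, 0.25]
m = 0.125, h(m) = -0.263672 (−); new bracket [0.125, 0.25]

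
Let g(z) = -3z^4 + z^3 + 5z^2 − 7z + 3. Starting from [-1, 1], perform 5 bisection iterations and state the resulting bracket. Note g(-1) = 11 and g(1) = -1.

[0.75, 0.8125]

z = 0 gives g = 3, positive; keep [0, 1]
z = 0.5 gives g = 0.6875, positive; keep [0.5, 1]
z = 0.75 gives g = 0.035156, positive; keep [0.75, 1]
z = 0.875 gives g = -0.3855, negative; keep [0.75, 0.875]
z = 0.8125 gives g = -0.1578, negative; keep [0.75, 0.8125]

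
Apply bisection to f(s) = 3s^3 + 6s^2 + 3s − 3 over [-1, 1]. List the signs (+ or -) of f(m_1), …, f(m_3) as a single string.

midpoint 0: f = -3 < 0 → [0, 1]
midpoint 0.5: f = 0.375 > 0 → [0, 0.5]
midpoint 0.25: f = -1.828125 < 0 → [0.25, 0.5]

-+-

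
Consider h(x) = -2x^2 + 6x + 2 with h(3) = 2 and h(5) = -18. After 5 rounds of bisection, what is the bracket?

m = 4, h(m) = -6 (−); new bracket [3, 4]
m = 3.5, h(m) = -1.5 (−); new bracket [3, 3.5]
m = 3.25, h(m) = 0.375 (+); new bracket [3.25, 3.5]
m = 3.375, h(m) = -0.5312 (−); new bracket [3.25, 3.375]
m = 3.3125, h(m) = -0.0703 (−); new bracket [3.25, 3.3125]

[3.25, 3.3125]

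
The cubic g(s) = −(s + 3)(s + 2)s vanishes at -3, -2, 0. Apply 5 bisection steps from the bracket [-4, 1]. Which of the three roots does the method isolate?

0

midpoint -1.5: g = 1.125 > 0 → [-1.5, 1]
midpoint -0.25: g = 1.203125 > 0 → [-0.25, 1]
midpoint 0.375: g = -3.005859 < 0 → [-0.25, 0.375]
midpoint 0.0625: g = -0.3948 < 0 → [-0.25, 0.0625]
midpoint -0.09375: g = 0.5194 > 0 → [-0.09375, 0.0625]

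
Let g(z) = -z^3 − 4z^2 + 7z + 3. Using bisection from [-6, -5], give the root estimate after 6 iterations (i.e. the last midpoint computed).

-5.234375

midpoint -5.5: g = 9.875 > 0 → [-5.5, -5]
midpoint -5.25: g = 0.703125 > 0 → [-5.25, -5]
midpoint -5.125: g = -3.326172 < 0 → [-5.25, -5.125]
midpoint -5.1875: g = -1.3567 < 0 → [-5.25, -5.1875]
midpoint -5.21875: g = -0.3382 < 0 → [-5.25, -5.21875]
midpoint -5.234375: g = 0.1796 > 0 → [-5.234375, -5.21875]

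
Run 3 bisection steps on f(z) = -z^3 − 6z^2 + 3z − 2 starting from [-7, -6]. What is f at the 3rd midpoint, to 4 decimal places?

5.5566

f(-6.5) = -0.375 < 0, so the root lies in [-7, -6.5]
f(-6.75) = 11.921875 > 0, so the root lies in [-6.75, -6.5]
f(-6.625) = 5.556641 > 0, so the root lies in [-6.625, -6.5]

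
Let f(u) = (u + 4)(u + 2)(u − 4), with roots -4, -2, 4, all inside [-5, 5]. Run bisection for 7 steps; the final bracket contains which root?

u = 0 gives f = -32, negative; keep [0, 5]
u = 2.5 gives f = -43.875, negative; keep [2.5, 5]
u = 3.75 gives f = -11.140625, negative; keep [3.75, 5]
u = 4.375 gives f = 20.0215, positive; keep [3.75, 4.375]
u = 4.0625 gives f = 3.0549, positive; keep [3.75, 4.0625]
u = 3.90625 gives f = -4.3778, negative; keep [3.90625, 4.0625]
u = 3.984375 gives f = -0.7466, negative; keep [3.984375, 4.0625]

4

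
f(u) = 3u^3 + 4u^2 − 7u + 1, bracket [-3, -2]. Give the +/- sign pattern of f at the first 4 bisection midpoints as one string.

m = -2.5, f(m) = -3.375 (−); new bracket [-2.5, -2]
m = -2.25, f(m) = 2.828125 (+); new bracket [-2.5, -2.25]
m = -2.375, f(m) = -0.001953 (−); new bracket [-2.375, -2.25]
m = -2.3125, f(m) = 1.4788 (+); new bracket [-2.375, -2.3125]

-+-+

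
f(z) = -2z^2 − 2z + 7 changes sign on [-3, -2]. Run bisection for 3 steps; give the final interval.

z = -2.5 gives f = -0.5, negative; keep [-2.5, -2]
z = -2.25 gives f = 1.375, positive; keep [-2.5, -2.25]
z = -2.375 gives f = 0.46875, positive; keep [-2.5, -2.375]

[-2.5, -2.375]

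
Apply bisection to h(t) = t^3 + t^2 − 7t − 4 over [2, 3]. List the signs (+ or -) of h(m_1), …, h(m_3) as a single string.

+--

midpoint 2.5: h = 0.375 > 0 → [2, 2.5]
midpoint 2.25: h = -3.296875 < 0 → [2.25, 2.5]
midpoint 2.375: h = -1.587891 < 0 → [2.375, 2.5]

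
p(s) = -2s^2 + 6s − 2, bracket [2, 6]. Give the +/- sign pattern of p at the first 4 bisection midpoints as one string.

--+-

m = 4, p(m) = -10 (−); new bracket [2, 4]
m = 3, p(m) = -2 (−); new bracket [2, 3]
m = 2.5, p(m) = 0.5 (+); new bracket [2.5, 3]
m = 2.75, p(m) = -0.625 (−); new bracket [2.5, 2.75]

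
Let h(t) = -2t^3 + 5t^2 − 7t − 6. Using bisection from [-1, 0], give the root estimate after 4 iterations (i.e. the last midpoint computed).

-0.5625

midpoint -0.5: h = -1 < 0 → [-1, -0.5]
midpoint -0.75: h = 2.90625 > 0 → [-0.75, -0.5]
midpoint -0.625: h = 0.816406 > 0 → [-0.625, -0.5]
midpoint -0.5625: h = -0.1245 < 0 → [-0.625, -0.5625]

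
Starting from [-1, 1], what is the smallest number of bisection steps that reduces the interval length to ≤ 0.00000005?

26

Width after n steps is 2/2^n. Need 2^n ≥ 2/0.00000005 = 40000000.
2^25 = 33554432 < 40000000 ≤ 2^26 = 67108864, so n = 26.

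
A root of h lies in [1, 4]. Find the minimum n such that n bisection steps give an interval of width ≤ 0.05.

Width after n steps is 3/2^n. Need 2^n ≥ 3/0.05 = 60.
2^5 = 32 < 60 ≤ 2^6 = 64, so n = 6.

6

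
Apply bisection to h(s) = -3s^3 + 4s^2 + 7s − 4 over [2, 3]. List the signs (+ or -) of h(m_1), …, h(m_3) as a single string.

--+

h(2.5) = -8.375 < 0, so the root lies in [2, 2.5]
h(2.25) = -2.171875 < 0, so the root lies in [2, 2.25]
h(2.125) = 0.150391 > 0, so the root lies in [2.125, 2.25]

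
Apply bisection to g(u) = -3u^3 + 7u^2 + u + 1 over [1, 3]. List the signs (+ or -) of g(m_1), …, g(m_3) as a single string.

midpoint 2: g = 7 > 0 → [2, 3]
midpoint 2.5: g = 0.375 > 0 → [2.5, 3]
midpoint 2.75: g = -5.703125 < 0 → [2.5, 2.75]

++-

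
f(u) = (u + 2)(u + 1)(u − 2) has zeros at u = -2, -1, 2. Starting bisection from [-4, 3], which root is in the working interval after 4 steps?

m = -0.5, f(m) = -1.875 (−); new bracket [-0.5, 3]
m = 1.25, f(m) = -5.484375 (−); new bracket [1.25, 3]
m = 2.125, f(m) = 1.611328 (+); new bracket [1.25, 2.125]
m = 1.6875, f(m) = -3.0969 (−); new bracket [1.6875, 2.125]

2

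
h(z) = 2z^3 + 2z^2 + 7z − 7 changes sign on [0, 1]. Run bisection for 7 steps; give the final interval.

z = 0.5 gives h = -2.75, negative; keep [0.5, 1]
z = 0.75 gives h = 0.21875, positive; keep [0.5, 0.75]
z = 0.625 gives h = -1.355469, negative; keep [0.625, 0.75]
z = 0.6875 gives h = -0.5923, negative; keep [0.6875, 0.75]
z = 0.71875 gives h = -0.1929, negative; keep [0.71875, 0.75]
z = 0.734375 gives h = 0.0113, positive; keep [0.71875, 0.734375]
z = 0.7265625 gives h = -0.0912, negative; keep [0.7265625, 0.734375]

[0.7265625, 0.734375]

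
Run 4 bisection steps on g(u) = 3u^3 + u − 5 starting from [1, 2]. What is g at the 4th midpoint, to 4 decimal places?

-0.3391

midpoint 1.5: g = 6.625 > 0 → [1, 1.5]
midpoint 1.25: g = 2.109375 > 0 → [1, 1.25]
midpoint 1.125: g = 0.396484 > 0 → [1, 1.125]
midpoint 1.0625: g = -0.3391 < 0 → [1.0625, 1.125]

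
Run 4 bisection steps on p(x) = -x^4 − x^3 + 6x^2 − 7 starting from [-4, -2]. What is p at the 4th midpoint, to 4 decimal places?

p(-3) = -7 < 0, so the root lies in [-3, -2]
p(-2.5) = 7.0625 > 0, so the root lies in [-3, -2.5]
p(-2.75) = 1.980469 > 0, so the root lies in [-3, -2.75]
p(-2.875) = -1.9631 < 0, so the root lies in [-2.875, -2.75]

-1.9631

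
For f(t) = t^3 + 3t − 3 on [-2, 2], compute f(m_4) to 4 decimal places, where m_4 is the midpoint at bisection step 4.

-0.3281

f(0) = -3 < 0, so the root lies in [0, 2]
f(1) = 1 > 0, so the root lies in [0, 1]
f(0.5) = -1.375 < 0, so the root lies in [0.5, 1]
f(0.75) = -0.3281 < 0, so the root lies in [0.75, 1]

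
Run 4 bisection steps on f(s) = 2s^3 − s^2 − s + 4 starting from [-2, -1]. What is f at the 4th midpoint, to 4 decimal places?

midpoint -1.5: f = -3.5 < 0 → [-1.5, -1]
midpoint -1.25: f = -0.21875 < 0 → [-1.25, -1]
midpoint -1.125: f = 1.011719 > 0 → [-1.25, -1.125]
midpoint -1.1875: f = 0.4282 > 0 → [-1.25, -1.1875]

0.4282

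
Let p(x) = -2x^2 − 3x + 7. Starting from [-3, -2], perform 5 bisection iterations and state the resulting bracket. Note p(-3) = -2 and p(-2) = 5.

p(-2.5) = 2 > 0, so the root lies in [-3, -2.5]
p(-2.75) = 0.125 > 0, so the root lies in [-3, -2.75]
p(-2.875) = -0.90625 < 0, so the root lies in [-2.875, -2.75]
p(-2.8125) = -0.3828 < 0, so the root lies in [-2.8125, -2.75]
p(-2.78125) = -0.127 < 0, so the root lies in [-2.78125, -2.75]

[-2.78125, -2.75]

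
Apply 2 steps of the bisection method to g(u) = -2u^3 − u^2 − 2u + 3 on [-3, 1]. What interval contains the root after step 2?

[0, 1]

m = -1, g(m) = 6 (+); new bracket [-1, 1]
m = 0, g(m) = 3 (+); new bracket [0, 1]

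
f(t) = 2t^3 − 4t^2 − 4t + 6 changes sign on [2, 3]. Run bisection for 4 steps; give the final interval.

f(2.5) = 2.25 > 0, so the root lies in [2, 2.5]
f(2.25) = -0.46875 < 0, so the root lies in [2.25, 2.5]
f(2.375) = 0.730469 > 0, so the root lies in [2.25, 2.375]
f(2.3125) = 0.0923 > 0, so the root lies in [2.25, 2.3125]

[2.25, 2.3125]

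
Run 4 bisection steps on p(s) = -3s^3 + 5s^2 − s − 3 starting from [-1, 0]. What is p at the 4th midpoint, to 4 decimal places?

s = -0.5 gives p = -0.875, negative; keep [-1, -0.5]
s = -0.75 gives p = 1.828125, positive; keep [-0.75, -0.5]
s = -0.625 gives p = 0.310547, positive; keep [-0.625, -0.5]
s = -0.5625 gives p = -0.3215, negative; keep [-0.625, -0.5625]

-0.3215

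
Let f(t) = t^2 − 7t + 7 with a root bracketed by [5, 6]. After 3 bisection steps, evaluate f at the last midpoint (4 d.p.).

0.3906

t = 5.5 gives f = -1.25, negative; keep [5.5, 6]
t = 5.75 gives f = -0.1875, negative; keep [5.75, 6]
t = 5.875 gives f = 0.390625, positive; keep [5.75, 5.875]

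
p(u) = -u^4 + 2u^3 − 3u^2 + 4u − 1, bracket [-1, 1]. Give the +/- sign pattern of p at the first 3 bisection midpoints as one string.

-+-

u = 0 gives p = -1, negative; keep [0, 1]
u = 0.5 gives p = 0.4375, positive; keep [0, 0.5]
u = 0.25 gives p = -0.160156, negative; keep [0.25, 0.5]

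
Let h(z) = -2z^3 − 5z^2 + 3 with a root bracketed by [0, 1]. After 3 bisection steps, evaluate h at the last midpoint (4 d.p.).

m = 0.5, h(m) = 1.5 (+); new bracket [0.5, 1]
m = 0.75, h(m) = -0.65625 (−); new bracket [0.5, 0.75]
m = 0.625, h(m) = 0.558594 (+); new bracket [0.625, 0.75]

0.5586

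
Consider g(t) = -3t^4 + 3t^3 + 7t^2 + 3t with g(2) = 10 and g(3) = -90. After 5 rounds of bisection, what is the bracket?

g(2.5) = -19.0625 < 0, so the root lies in [2, 2.5]
g(2.25) = -0.527344 < 0, so the root lies in [2, 2.25]
g(2.125) = 5.598877 > 0, so the root lies in [2.125, 2.25]
g(2.1875) = 2.768 > 0, so the root lies in [2.1875, 2.25]
g(2.21875) = 1.1805 > 0, so the root lies in [2.21875, 2.25]

[2.21875, 2.25]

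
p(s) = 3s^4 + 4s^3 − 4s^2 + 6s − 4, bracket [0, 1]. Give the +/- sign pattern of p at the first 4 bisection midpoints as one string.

-+-+

midpoint 0.5: p = -1.3125 < 0 → [0.5, 1]
midpoint 0.75: p = 0.886719 > 0 → [0.5, 0.75]
midpoint 0.625: p = -0.378174 < 0 → [0.625, 0.75]
midpoint 0.6875: p = 0.2044 > 0 → [0.625, 0.6875]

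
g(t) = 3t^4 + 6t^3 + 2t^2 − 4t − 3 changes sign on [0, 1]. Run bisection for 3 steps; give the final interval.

[0.75, 0.875]

midpoint 0.5: g = -3.5625 < 0 → [0.5, 1]
midpoint 0.75: g = -1.394531 < 0 → [0.75, 1]
midpoint 0.875: g = 0.809326 > 0 → [0.75, 0.875]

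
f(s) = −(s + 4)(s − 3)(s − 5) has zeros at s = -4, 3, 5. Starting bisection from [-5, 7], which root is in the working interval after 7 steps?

-4

midpoint 1: f = -40 < 0 → [-5, 1]
midpoint -2: f = -70 < 0 → [-5, -2]
midpoint -3.5: f = -27.625 < 0 → [-5, -3.5]
midpoint -4.25: f = 16.7656 > 0 → [-4.25, -3.5]
midpoint -3.875: f = -7.627 < 0 → [-4.25, -3.875]
midpoint -4.0625: f = 4.0002 > 0 → [-4.0625, -3.875]
midpoint -3.96875: f = -1.9532 < 0 → [-4.0625, -3.96875]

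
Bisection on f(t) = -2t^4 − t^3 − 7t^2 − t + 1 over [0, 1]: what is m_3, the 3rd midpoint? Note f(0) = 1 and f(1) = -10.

0.375

f(0.5) = -1.5 < 0, so the root lies in [0, 0.5]
f(0.25) = 0.289062 > 0, so the root lies in [0.25, 0.5]
f(0.375) = -0.45166 < 0, so the root lies in [0.25, 0.375]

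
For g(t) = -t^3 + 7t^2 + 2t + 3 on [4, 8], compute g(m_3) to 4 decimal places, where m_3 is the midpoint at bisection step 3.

-10.1250

g(6) = 51 > 0, so the root lies in [6, 8]
g(7) = 17 > 0, so the root lies in [7, 8]
g(7.5) = -10.125 < 0, so the root lies in [7, 7.5]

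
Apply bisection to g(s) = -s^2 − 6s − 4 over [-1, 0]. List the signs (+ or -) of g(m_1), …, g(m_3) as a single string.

g(-0.5) = -1.25 < 0, so the root lies in [-1, -0.5]
g(-0.75) = -0.0625 < 0, so the root lies in [-1, -0.75]
g(-0.875) = 0.484375 > 0, so the root lies in [-0.875, -0.75]

--+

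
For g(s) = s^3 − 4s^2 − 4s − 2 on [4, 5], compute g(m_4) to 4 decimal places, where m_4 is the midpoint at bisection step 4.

1.1052

g(4.5) = -9.875 < 0, so the root lies in [4.5, 5]
g(4.75) = -4.078125 < 0, so the root lies in [4.75, 5]
g(4.875) = -0.705078 < 0, so the root lies in [4.875, 5]
g(4.9375) = 1.1052 > 0, so the root lies in [4.875, 4.9375]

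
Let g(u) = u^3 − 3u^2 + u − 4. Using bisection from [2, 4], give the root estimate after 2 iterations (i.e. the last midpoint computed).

u = 3 gives g = -1, negative; keep [3, 4]
u = 3.5 gives g = 5.625, positive; keep [3, 3.5]

3.5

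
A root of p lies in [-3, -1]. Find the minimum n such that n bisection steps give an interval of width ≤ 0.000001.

Width after n steps is 2/2^n. Need 2^n ≥ 2/0.000001 = 2000000.
2^20 = 1048576 < 2000000 ≤ 2^21 = 2097152, so n = 21.

21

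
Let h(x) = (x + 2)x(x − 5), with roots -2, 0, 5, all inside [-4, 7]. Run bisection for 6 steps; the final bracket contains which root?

5

h(1.5) = -18.375 < 0, so the root lies in [1.5, 7]
h(4.25) = -19.921875 < 0, so the root lies in [4.25, 7]
h(5.625) = 26.806641 > 0, so the root lies in [4.25, 5.625]
h(4.9375) = -2.1409 < 0, so the root lies in [4.9375, 5.625]
h(5.28125) = 10.8152 > 0, so the root lies in [4.9375, 5.28125]
h(5.109375) = 3.973 > 0, so the root lies in [4.9375, 5.109375]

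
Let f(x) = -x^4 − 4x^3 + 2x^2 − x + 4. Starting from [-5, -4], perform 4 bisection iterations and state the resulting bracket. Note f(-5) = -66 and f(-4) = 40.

midpoint -4.5: f = 3.4375 > 0 → [-5, -4.5]
midpoint -4.75: f = -26.503906 < 0 → [-4.75, -4.5]
midpoint -4.625: f = -10.426025 < 0 → [-4.625, -4.5]
midpoint -4.5625: f = -3.228 < 0 → [-4.5625, -4.5]

[-4.5625, -4.5]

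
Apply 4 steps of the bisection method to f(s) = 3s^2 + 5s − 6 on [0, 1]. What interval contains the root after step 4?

[0.75, 0.8125]

m = 0.5, f(m) = -2.75 (−); new bracket [0.5, 1]
m = 0.75, f(m) = -0.5625 (−); new bracket [0.75, 1]
m = 0.875, f(m) = 0.671875 (+); new bracket [0.75, 0.875]
m = 0.8125, f(m) = 0.043 (+); new bracket [0.75, 0.8125]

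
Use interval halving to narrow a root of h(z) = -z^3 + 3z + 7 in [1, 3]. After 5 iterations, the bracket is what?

z = 2 gives h = 5, positive; keep [2, 3]
z = 2.5 gives h = -1.125, negative; keep [2, 2.5]
z = 2.25 gives h = 2.359375, positive; keep [2.25, 2.5]
z = 2.375 gives h = 0.7285, positive; keep [2.375, 2.5]
z = 2.4375 gives h = -0.1697, negative; keep [2.375, 2.4375]

[2.375, 2.4375]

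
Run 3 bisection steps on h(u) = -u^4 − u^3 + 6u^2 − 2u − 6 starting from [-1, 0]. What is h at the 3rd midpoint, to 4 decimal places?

m = -0.5, h(m) = -3.4375 (−); new bracket [-1, -0.5]
m = -0.75, h(m) = -1.019531 (−); new bracket [-1, -0.75]
m = -0.875, h(m) = 0.42749 (+); new bracket [-0.875, -0.75]

0.4275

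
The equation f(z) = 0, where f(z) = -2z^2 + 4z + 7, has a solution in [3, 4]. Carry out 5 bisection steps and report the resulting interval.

f(3.5) = -3.5 < 0, so the root lies in [3, 3.5]
f(3.25) = -1.125 < 0, so the root lies in [3, 3.25]
f(3.125) = -0.03125 < 0, so the root lies in [3, 3.125]
f(3.0625) = 0.4922 > 0, so the root lies in [3.0625, 3.125]
f(3.09375) = 0.2324 > 0, so the root lies in [3.09375, 3.125]

[3.09375, 3.125]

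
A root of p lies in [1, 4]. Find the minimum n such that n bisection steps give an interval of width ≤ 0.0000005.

Width after n steps is 3/2^n. Need 2^n ≥ 3/0.0000005 = 6000000.
2^22 = 4194304 < 6000000 ≤ 2^23 = 8388608, so n = 23.

23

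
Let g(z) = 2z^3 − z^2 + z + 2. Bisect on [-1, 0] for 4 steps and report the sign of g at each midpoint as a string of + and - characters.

z = -0.5 gives g = 1, positive; keep [-1, -0.5]
z = -0.75 gives g = -0.15625, negative; keep [-0.75, -0.5]
z = -0.625 gives g = 0.496094, positive; keep [-0.75, -0.625]
z = -0.6875 gives g = 0.1899, positive; keep [-0.75, -0.6875]

+-++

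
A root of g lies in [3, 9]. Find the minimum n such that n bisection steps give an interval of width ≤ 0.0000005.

Width after n steps is 6/2^n. Need 2^n ≥ 6/0.0000005 = 12000000.
2^23 = 8388608 < 12000000 ≤ 2^24 = 16777216, so n = 24.

24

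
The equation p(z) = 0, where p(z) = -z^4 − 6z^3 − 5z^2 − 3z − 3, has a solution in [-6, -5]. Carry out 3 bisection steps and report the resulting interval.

[-5.125, -5]

z = -5.5 gives p = -54.5625, negative; keep [-5.5, -5]
z = -5.25 gives p = -16.535156, negative; keep [-5.25, -5]
z = -5.125 gives p = -1.168213, negative; keep [-5.125, -5]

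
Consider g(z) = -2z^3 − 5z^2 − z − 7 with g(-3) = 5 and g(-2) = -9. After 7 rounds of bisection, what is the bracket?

[-2.78125, -2.7734375]

z = -2.5 gives g = -4.5, negative; keep [-3, -2.5]
z = -2.75 gives g = -0.46875, negative; keep [-3, -2.75]
z = -2.875 gives g = 2.074219, positive; keep [-2.875, -2.75]
z = -2.8125 gives g = 0.7563, positive; keep [-2.8125, -2.75]
z = -2.78125 gives g = 0.1324, positive; keep [-2.78125, -2.75]
z = -2.765625 gives g = -0.171, negative; keep [-2.78125, -2.765625]
z = -2.7734375 gives g = -0.02, negative; keep [-2.78125, -2.7734375]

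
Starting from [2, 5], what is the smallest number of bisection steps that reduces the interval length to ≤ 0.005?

Width after n steps is 3/2^n. Need 2^n ≥ 3/0.005 = 600.
2^9 = 512 < 600 ≤ 2^10 = 1024, so n = 10.

10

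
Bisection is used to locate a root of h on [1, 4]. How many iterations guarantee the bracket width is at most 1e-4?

15

Width after n steps is 3/2^n. Need 2^n ≥ 3/1e-4 = 30000.
2^14 = 16384 < 30000 ≤ 2^15 = 32768, so n = 15.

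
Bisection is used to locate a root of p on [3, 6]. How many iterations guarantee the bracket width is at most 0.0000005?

23

Width after n steps is 3/2^n. Need 2^n ≥ 3/0.0000005 = 6000000.
2^22 = 4194304 < 6000000 ≤ 2^23 = 8388608, so n = 23.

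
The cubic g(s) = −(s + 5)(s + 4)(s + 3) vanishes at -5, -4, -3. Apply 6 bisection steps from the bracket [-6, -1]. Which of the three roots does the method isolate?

-3

m = -3.5, g(m) = 0.375 (+); new bracket [-3.5, -1]
m = -2.25, g(m) = -3.609375 (−); new bracket [-3.5, -2.25]
m = -2.875, g(m) = -0.298828 (−); new bracket [-3.5, -2.875]
m = -3.1875, g(m) = 0.2761 (+); new bracket [-3.1875, -2.875]
m = -3.03125, g(m) = 0.0596 (+); new bracket [-3.03125, -2.875]
m = -2.953125, g(m) = -0.1004 (−); new bracket [-3.03125, -2.953125]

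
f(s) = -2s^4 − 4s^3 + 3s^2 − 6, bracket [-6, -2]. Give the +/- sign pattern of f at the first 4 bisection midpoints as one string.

s = -4 gives f = -214, negative; keep [-4, -2]
s = -3 gives f = -33, negative; keep [-3, -2]
s = -2.5 gives f = -2.875, negative; keep [-2.5, -2]
s = -2.25 gives f = 3.4922, positive; keep [-2.5, -2.25]

---+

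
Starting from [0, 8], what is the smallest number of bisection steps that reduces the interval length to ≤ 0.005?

11

Width after n steps is 8/2^n. Need 2^n ≥ 8/0.005 = 1600.
2^10 = 1024 < 1600 ≤ 2^11 = 2048, so n = 11.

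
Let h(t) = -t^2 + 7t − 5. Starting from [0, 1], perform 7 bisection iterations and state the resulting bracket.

[0.8046875, 0.8125]

midpoint 0.5: h = -1.75 < 0 → [0.5, 1]
midpoint 0.75: h = -0.3125 < 0 → [0.75, 1]
midpoint 0.875: h = 0.359375 > 0 → [0.75, 0.875]
midpoint 0.8125: h = 0.0273 > 0 → [0.75, 0.8125]
midpoint 0.78125: h = -0.1416 < 0 → [0.78125, 0.8125]
midpoint 0.796875: h = -0.0569 < 0 → [0.796875, 0.8125]
midpoint 0.8046875: h = -0.0147 < 0 → [0.8046875, 0.8125]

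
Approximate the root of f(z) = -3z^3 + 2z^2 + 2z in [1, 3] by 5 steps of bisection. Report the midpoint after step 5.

1.1875

m = 2, f(m) = -12 (−); new bracket [1, 2]
m = 1.5, f(m) = -2.625 (−); new bracket [1, 1.5]
m = 1.25, f(m) = -0.234375 (−); new bracket [1, 1.25]
m = 1.125, f(m) = 0.5098 (+); new bracket [1.125, 1.25]
m = 1.1875, f(m) = 0.1716 (+); new bracket [1.1875, 1.25]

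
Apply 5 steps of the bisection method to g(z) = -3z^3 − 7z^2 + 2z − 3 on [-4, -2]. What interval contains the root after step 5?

m = -3, g(m) = 9 (+); new bracket [-3, -2]
m = -2.5, g(m) = -4.875 (−); new bracket [-3, -2.5]
m = -2.75, g(m) = 0.953125 (+); new bracket [-2.75, -2.5]
m = -2.625, g(m) = -2.2207 (−); new bracket [-2.75, -2.625]
m = -2.6875, g(m) = -0.7009 (−); new bracket [-2.75, -2.6875]

[-2.75, -2.6875]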